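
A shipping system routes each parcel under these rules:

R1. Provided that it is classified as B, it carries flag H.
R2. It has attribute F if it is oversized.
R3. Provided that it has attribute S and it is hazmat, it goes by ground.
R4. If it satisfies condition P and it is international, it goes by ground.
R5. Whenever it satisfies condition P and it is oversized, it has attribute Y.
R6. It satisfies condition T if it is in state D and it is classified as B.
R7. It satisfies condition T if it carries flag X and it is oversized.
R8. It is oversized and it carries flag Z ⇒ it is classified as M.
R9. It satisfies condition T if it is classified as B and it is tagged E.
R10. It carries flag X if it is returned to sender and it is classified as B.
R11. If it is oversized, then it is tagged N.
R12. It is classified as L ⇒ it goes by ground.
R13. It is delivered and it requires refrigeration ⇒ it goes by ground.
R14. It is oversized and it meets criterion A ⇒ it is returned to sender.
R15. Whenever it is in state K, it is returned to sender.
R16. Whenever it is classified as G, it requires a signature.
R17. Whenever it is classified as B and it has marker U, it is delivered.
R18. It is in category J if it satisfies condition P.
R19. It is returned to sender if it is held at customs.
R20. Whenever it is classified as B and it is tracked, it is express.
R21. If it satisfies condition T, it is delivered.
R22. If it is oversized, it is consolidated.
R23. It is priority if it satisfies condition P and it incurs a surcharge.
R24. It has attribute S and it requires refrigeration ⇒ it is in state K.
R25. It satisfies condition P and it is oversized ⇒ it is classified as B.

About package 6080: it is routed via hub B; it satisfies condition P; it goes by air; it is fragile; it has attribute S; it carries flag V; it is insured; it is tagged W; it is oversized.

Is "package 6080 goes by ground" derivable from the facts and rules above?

No

Forward chaining from the given facts derives: has attribute F, has attribute Y, is tagged N, is in category J, is consolidated, is classified as B, carries flag H.
Rules concluding "it goes by ground": R3 needs "it is hazmat"; R4 needs "it is international"; R12 needs "it is classified as L"; R13 needs "it is delivered" — none of these are established.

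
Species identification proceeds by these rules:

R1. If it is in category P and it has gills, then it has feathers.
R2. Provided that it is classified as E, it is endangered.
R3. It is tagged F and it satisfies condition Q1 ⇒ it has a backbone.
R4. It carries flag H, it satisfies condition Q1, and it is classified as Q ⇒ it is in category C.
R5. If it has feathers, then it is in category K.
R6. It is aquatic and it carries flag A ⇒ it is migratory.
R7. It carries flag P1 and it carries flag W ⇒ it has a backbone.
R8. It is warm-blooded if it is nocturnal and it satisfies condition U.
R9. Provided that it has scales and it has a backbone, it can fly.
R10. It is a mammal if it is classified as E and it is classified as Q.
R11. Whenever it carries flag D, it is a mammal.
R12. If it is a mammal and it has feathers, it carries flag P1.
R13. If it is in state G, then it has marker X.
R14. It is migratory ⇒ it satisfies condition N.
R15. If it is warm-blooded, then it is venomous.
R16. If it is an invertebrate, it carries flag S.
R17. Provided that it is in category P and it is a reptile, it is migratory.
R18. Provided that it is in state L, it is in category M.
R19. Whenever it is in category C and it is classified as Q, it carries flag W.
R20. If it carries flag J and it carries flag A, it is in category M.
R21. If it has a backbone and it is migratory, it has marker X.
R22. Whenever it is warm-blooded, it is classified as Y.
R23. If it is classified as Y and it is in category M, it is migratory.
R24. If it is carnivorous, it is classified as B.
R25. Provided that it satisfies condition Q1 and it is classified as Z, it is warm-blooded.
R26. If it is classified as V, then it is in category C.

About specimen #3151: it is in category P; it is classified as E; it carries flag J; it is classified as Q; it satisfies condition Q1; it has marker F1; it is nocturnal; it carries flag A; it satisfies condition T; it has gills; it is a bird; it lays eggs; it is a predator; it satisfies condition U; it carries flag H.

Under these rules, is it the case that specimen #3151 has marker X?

Yes

By R1 (it is in category P, it has gills): it has feathers.
By R4 (it carries flag H, it satisfies condition Q1, it is classified as Q): it is in category C.
By R8 (it is nocturnal, it satisfies condition U): it is warm-blooded.
By R10 (it is classified as E, it is classified as Q): it is a mammal.
By R12 (it is a mammal, it has feathers): it carries flag P1.
By R19 (it is in category C, it is classified as Q): it carries flag W.
By R20 (it carries flag J, it carries flag A): it is in category M.
By R22 (it is warm-blooded): it is classified as Y.
By R23 (it is classified as Y, it is in category M): it is migratory.
By R7 (it carries flag P1, it carries flag W): it has a backbone.
By R21 (it has a backbone, it is migratory): it has marker X.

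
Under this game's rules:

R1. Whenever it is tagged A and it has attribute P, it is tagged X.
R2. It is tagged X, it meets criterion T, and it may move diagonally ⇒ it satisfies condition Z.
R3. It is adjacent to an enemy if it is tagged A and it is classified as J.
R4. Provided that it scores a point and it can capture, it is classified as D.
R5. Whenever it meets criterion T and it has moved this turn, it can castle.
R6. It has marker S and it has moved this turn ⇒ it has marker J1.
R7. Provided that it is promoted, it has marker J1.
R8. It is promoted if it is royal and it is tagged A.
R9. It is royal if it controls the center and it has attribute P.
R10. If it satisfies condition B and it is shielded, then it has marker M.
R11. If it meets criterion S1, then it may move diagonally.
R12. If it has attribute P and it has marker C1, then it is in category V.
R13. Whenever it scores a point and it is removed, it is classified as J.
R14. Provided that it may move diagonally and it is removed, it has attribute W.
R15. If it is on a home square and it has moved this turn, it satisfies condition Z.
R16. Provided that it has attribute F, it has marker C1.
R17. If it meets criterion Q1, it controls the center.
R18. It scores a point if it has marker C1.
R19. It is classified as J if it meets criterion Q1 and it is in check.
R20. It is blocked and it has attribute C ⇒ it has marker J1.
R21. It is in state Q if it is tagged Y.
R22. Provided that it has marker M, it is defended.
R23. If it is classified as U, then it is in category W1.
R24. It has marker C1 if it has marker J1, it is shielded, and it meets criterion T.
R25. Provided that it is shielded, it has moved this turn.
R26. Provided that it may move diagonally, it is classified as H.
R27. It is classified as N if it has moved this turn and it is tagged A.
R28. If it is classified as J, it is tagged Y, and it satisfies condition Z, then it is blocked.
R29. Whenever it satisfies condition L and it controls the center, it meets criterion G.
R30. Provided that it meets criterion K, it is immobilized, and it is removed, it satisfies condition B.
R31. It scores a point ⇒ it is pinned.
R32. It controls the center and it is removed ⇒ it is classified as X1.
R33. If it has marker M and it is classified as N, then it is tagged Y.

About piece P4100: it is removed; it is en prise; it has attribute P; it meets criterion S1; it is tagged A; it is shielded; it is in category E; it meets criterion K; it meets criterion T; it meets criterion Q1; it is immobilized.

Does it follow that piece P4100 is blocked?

Yes

By R1 (it is tagged A, it has attribute P): it is tagged X.
By R11 (it meets criterion S1): it may move diagonally.
By R17 (it meets criterion Q1): it controls the center.
By R25 (it is shielded): it has moved this turn.
By R27 (it has moved this turn, it is tagged A): it is classified as N.
By R30 (it meets criterion K, it is immobilized, it is removed): it satisfies condition B.
By R2 (it is tagged X, it meets criterion T, it may move diagonally): it satisfies condition Z.
By R9 (it controls the center, it has attribute P): it is royal.
By R10 (it satisfies condition B, it is shielded): it has marker M.
By R33 (it has marker M, it is classified as N): it is tagged Y.
By R8 (it is royal, it is tagged A): it is promoted.
By R7 (it is promoted): it has marker J1.
By R24 (it has marker J1, it is shielded, it meets criterion T): it has marker C1.
By R18 (it has marker C1): it scores a point.
By R13 (it scores a point, it is removed): it is classified as J.
By R28 (it is classified as J, it is tagged Y, it satisfies condition Z): it is blocked.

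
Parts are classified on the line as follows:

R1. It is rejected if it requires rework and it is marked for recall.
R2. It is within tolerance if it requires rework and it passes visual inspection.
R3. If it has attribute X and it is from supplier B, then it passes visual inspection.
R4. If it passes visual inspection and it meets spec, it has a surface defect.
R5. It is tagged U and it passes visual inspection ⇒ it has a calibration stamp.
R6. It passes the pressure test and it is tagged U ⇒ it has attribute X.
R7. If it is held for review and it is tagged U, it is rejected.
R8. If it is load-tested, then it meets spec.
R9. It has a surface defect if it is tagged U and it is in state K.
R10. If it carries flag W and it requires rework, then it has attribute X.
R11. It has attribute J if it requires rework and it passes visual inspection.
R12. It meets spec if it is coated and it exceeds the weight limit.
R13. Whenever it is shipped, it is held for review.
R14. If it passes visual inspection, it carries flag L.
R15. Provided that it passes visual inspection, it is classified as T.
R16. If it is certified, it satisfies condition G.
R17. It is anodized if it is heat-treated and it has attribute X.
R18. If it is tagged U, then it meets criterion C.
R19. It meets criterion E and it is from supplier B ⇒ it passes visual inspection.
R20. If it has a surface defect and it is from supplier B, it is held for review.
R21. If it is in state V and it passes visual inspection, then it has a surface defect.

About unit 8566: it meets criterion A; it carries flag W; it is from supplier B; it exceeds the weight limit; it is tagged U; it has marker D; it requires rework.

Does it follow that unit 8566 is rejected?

Forward chaining from the given facts derives: has attribute X, meets criterion C, passes visual inspection, has a calibration stamp, has attribute J, carries flag L, is classified as T, is within tolerance.
Rules concluding "it is rejected": R1 needs "it is marked for recall"; R7 needs "it is held for review" — none of these are established.

No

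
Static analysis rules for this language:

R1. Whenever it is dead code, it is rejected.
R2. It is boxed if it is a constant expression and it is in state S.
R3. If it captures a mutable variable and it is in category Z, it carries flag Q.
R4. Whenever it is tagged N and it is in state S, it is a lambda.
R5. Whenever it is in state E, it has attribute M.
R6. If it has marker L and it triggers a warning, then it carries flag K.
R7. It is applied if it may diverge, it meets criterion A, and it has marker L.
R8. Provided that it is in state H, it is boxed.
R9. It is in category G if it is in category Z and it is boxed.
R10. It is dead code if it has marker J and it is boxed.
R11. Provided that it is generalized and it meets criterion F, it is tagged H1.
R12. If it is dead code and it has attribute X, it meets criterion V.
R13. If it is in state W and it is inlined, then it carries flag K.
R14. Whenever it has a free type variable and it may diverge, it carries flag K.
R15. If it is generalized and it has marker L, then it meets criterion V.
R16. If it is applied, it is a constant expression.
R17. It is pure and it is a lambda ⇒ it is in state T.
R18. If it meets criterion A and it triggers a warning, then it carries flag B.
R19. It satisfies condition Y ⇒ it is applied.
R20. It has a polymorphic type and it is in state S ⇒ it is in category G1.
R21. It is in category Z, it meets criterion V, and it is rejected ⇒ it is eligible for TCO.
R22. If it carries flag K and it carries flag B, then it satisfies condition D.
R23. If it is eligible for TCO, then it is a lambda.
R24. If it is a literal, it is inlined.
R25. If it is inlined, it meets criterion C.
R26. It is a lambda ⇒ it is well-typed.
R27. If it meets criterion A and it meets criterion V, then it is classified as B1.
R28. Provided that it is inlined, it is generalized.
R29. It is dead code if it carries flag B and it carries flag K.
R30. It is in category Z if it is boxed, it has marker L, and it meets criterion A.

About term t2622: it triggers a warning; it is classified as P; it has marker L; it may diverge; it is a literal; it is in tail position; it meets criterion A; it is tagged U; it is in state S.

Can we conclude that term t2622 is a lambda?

Yes

By R6 (it has marker L, it triggers a warning): it carries flag K.
By R7 (it may diverge, it meets criterion A, it has marker L): it is applied.
By R16 (it is applied): it is a constant expression.
By R18 (it meets criterion A, it triggers a warning): it carries flag B.
By R24 (it is a literal): it is inlined.
By R28 (it is inlined): it is generalized.
By R29 (it carries flag B, it carries flag K): it is dead code.
By R1 (it is dead code): it is rejected.
By R2 (it is a constant expression, it is in state S): it is boxed.
By R15 (it is generalized, it has marker L): it meets criterion V.
By R30 (it is boxed, it has marker L, it meets criterion A): it is in category Z.
By R21 (it is in category Z, it meets criterion V, it is rejected): it is eligible for TCO.
By R23 (it is eligible for TCO): it is a lambda.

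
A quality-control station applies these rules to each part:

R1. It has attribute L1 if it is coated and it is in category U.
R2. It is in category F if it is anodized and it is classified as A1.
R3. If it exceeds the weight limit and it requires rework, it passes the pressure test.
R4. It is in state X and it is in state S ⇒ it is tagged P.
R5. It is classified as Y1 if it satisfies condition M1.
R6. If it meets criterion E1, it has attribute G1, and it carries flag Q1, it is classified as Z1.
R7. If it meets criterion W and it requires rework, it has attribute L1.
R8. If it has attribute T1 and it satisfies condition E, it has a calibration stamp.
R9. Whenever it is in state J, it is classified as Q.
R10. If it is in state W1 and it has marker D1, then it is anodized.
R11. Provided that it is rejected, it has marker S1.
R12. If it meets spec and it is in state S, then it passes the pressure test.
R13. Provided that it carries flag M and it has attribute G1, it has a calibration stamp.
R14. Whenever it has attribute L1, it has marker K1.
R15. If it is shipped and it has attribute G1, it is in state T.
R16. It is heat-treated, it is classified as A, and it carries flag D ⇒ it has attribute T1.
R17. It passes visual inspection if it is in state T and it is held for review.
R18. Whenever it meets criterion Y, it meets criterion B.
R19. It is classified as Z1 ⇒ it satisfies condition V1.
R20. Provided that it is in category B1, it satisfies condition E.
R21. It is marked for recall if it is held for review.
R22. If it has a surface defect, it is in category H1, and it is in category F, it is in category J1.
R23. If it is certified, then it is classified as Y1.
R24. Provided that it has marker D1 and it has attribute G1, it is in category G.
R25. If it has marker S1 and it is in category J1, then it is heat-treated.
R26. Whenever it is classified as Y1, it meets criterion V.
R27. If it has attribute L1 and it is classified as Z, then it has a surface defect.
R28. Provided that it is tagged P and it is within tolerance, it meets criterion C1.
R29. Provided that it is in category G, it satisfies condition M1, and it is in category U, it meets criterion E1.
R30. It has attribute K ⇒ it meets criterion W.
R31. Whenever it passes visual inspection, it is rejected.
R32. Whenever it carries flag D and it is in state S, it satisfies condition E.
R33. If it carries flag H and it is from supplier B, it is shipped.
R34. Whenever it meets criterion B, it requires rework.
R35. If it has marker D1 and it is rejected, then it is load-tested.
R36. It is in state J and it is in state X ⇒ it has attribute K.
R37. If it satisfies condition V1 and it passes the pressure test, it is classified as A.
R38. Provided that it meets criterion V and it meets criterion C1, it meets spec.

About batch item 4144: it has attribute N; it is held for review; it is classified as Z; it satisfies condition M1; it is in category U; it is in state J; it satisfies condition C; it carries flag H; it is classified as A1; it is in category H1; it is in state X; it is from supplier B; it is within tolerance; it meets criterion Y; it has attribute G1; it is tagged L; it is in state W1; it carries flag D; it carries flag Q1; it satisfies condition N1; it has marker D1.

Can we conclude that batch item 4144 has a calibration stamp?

No

Forward chaining from the given facts derives: is classified as Y1, is classified as Q, is anodized, meets criterion B, is marked for recall, is in category G, meets criterion V, meets criterion E1, is shipped, requires rework, has attribute K, is in category F, is classified as Z1, is in state T, passes visual inspection, satisfies condition V1, meets criterion W, is rejected, is load-tested, has attribute L1, has marker S1, has marker K1, has a surface defect, is in category J1, is heat-treated.
Rules concluding "it has a calibration stamp": R8 needs "it has attribute T1"; R13 needs "it carries flag M" — none of these are established.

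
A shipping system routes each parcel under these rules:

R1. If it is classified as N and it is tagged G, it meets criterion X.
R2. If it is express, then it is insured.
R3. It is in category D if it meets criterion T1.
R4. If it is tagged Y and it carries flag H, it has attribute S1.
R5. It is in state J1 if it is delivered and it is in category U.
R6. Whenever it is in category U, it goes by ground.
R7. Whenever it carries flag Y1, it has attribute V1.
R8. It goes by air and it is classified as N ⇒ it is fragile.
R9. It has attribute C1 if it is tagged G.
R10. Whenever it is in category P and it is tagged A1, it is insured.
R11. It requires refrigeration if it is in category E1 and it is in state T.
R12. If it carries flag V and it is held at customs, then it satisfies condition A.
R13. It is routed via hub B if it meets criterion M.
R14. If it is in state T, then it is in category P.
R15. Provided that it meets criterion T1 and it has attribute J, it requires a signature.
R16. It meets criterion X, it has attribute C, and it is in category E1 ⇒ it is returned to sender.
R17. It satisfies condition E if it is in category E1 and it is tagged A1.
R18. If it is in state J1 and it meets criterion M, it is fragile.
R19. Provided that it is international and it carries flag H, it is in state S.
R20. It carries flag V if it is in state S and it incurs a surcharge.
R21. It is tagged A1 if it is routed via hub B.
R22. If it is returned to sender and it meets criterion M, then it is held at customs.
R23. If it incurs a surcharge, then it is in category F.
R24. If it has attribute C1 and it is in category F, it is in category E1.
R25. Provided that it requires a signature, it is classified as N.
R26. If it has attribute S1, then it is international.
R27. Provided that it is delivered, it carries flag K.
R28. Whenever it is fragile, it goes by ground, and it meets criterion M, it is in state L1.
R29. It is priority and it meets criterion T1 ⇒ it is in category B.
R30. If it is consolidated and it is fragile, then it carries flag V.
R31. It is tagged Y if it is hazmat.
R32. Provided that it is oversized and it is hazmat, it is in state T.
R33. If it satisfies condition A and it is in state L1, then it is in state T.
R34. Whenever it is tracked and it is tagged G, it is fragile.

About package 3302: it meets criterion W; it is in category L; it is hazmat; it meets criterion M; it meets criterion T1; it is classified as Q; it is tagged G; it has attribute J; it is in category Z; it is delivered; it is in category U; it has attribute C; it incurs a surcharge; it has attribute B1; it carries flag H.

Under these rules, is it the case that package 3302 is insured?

Yes

By R5 (it is delivered, it is in category U): it is in state J1.
By R6 (it is in category U): it goes by ground.
By R9 (it is tagged G): it has attribute C1.
By R13 (it meets criterion M): it is routed via hub B.
By R15 (it meets criterion T1, it has attribute J): it requires a signature.
By R18 (it is in state J1, it meets criterion M): it is fragile.
By R21 (it is routed via hub B): it is tagged A1.
By R23 (it incurs a surcharge): it is in category F.
By R24 (it has attribute C1, it is in category F): it is in category E1.
By R25 (it requires a signature): it is classified as N.
By R28 (it is fragile, it goes by ground, it meets criterion M): it is in state L1.
By R31 (it is hazmat): it is tagged Y.
By R1 (it is classified as N, it is tagged G): it meets criterion X.
By R4 (it is tagged Y, it carries flag H): it has attribute S1.
By R16 (it meets criterion X, it has attribute C, it is in category E1): it is returned to sender.
By R22 (it is returned to sender, it meets criterion M): it is held at customs.
By R26 (it has attribute S1): it is international.
By R19 (it is international, it carries flag H): it is in state S.
By R20 (it is in state S, it incurs a surcharge): it carries flag V.
By R12 (it carries flag V, it is held at customs): it satisfies condition A.
By R33 (it satisfies condition A, it is in state L1): it is in state T.
By R14 (it is in state T): it is in category P.
By R10 (it is in category P, it is tagged A1): it is insured.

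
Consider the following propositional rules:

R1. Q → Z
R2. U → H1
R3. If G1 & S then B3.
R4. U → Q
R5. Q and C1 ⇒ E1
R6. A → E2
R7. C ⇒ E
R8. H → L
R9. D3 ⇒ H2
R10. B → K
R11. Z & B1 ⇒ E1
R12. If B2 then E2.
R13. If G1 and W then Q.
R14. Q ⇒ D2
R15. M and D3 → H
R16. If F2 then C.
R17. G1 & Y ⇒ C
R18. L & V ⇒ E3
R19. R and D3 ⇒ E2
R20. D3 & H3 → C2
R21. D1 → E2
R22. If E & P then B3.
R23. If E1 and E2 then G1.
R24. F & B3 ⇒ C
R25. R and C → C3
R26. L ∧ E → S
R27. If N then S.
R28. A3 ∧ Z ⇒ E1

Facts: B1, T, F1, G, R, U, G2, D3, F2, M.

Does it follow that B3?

Q  (by R4: U)
H  (by R15: M, D3)
C  (by R16: F2)
E2  (by R19: R, D3)
Z  (by R1: Q)
E  (by R7: C)
L  (by R8: H)
E1  (by R11: Z, B1)
G1  (by R23: E1, E2)
S  (by R26: L, E)
B3  (by R3: G1, S)

Yes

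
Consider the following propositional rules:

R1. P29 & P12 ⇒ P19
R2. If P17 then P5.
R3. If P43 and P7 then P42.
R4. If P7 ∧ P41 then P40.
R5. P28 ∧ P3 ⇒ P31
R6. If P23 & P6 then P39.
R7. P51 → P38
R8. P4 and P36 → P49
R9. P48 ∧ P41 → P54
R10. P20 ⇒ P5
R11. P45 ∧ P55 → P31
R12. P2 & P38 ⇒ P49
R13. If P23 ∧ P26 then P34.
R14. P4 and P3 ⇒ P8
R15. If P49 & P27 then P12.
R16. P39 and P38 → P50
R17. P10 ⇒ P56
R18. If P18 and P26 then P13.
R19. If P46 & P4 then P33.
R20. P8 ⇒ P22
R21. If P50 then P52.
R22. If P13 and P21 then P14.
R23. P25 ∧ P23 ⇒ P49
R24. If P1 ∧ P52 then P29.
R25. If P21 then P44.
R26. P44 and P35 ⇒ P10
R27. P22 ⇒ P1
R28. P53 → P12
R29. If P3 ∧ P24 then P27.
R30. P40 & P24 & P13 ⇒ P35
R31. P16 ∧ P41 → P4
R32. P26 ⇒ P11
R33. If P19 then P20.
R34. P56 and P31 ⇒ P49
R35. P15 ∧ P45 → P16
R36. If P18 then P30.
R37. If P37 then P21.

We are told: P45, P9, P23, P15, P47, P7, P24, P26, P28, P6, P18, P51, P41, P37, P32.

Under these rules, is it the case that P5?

Forward chaining from the given facts derives: P40, P39, P38, P34, P50, P13, P52, P35, P11, P16, P30, P21, P14, P44, P10, P4, P56.
Rules concluding P5: R2 needs P17; R10 needs P20 — none of these are established.

No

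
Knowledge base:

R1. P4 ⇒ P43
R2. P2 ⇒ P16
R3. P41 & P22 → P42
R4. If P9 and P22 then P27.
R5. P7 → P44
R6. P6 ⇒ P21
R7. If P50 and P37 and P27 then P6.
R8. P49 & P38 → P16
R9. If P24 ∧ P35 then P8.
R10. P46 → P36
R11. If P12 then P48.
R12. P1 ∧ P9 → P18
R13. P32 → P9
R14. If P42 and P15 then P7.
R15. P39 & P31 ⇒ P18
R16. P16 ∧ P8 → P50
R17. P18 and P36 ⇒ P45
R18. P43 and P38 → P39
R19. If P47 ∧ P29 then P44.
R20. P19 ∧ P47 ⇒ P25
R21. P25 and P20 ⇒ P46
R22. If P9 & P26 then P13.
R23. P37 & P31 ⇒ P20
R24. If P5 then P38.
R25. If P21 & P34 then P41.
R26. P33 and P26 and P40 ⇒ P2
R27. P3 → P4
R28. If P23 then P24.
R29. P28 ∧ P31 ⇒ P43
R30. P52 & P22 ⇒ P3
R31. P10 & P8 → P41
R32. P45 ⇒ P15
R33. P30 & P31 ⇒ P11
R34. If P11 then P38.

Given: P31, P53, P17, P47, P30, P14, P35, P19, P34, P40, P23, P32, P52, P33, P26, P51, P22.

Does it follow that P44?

No

Forward chaining from the given facts derives: P9, P25, P13, P2, P24, P3, P11, P38, P16, P27, P8, P50, P4, P43, P39, P18.
Rules concluding P44: R5 needs P7; R19 needs P29 — none of these are established.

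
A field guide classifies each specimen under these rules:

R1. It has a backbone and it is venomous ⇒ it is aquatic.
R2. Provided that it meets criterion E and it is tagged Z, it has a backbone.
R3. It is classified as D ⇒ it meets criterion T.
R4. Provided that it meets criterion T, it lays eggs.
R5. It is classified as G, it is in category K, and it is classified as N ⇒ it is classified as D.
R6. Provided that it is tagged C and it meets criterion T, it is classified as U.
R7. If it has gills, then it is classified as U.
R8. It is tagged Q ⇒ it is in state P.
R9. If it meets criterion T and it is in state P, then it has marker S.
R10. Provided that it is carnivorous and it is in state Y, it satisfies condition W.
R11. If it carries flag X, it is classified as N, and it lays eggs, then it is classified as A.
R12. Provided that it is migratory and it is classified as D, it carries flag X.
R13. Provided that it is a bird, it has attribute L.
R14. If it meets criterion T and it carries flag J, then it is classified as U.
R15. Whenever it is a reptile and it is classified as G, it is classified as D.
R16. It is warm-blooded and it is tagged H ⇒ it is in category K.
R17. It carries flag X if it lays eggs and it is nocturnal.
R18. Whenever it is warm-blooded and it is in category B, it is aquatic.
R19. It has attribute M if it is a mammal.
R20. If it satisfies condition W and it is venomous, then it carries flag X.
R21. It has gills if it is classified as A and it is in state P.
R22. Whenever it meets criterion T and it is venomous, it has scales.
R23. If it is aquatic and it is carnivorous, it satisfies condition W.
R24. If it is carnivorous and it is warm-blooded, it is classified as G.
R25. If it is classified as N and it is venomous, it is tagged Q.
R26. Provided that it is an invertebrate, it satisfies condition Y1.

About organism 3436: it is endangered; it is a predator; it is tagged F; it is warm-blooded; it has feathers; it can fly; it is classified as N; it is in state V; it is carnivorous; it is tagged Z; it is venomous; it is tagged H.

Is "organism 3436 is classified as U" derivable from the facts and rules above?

No

Forward chaining from the given facts derives: is in category K, is classified as G, is tagged Q, is classified as D, is in state P, meets criterion T, lays eggs, has marker S, has scales.
Rules concluding "it is classified as U": R6 needs "it is tagged C"; R7 needs "it has gills"; R14 needs "it carries flag J" — none of these are established.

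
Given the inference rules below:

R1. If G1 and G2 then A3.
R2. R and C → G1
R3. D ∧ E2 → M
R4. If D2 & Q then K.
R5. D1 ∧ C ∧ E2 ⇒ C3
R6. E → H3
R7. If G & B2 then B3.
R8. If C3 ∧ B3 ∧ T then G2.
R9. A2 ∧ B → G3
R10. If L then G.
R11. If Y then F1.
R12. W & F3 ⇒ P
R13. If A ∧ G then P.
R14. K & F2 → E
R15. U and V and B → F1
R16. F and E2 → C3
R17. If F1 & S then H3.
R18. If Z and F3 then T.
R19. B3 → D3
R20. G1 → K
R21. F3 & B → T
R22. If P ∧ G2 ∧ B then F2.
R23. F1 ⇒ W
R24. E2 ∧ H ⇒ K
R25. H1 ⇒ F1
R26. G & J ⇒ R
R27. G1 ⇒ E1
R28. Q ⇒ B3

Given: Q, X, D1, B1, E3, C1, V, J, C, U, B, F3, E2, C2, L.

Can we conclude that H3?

Yes

C3  (by R5: D1, C, E2)
G  (by R10: L)
F1  (by R15: U, V, B)
T  (by R21: F3, B)
W  (by R23: F1)
R  (by R26: G, J)
B3  (by R28: Q)
G1  (by R2: R, C)
G2  (by R8: C3, B3, T)
P  (by R12: W, F3)
K  (by R20: G1)
F2  (by R22: P, G2, B)
E  (by R14: K, F2)
H3  (by R6: E)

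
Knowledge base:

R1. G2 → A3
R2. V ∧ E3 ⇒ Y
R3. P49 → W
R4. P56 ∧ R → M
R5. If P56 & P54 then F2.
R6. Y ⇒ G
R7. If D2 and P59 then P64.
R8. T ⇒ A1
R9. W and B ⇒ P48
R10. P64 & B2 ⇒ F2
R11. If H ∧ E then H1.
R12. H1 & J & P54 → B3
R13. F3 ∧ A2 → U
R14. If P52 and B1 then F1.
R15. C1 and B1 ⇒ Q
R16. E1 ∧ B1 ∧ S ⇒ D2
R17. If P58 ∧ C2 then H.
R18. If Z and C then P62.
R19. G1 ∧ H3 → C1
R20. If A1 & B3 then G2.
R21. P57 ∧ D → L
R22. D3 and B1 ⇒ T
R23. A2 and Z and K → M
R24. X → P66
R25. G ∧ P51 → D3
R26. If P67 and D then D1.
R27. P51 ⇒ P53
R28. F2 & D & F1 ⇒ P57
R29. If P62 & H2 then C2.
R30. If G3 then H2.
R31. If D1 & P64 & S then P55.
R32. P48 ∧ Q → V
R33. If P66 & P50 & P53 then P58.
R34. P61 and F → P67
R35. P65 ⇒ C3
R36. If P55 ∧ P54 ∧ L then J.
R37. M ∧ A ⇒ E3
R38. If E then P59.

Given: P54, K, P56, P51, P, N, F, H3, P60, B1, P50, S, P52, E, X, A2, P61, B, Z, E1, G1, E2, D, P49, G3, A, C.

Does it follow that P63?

No

Forward chaining from the given facts derives: W, F2, P48, F1, D2, P62, C1, M, P66, P53, P57, H2, P58, P67, E3, P59, P64, Q, L, D1, C2, P55, V, J, Y, G, H, D3, H1, B3, T, A1, G2, A3.
No rule has P63 as its conclusion, and it is not among the given facts.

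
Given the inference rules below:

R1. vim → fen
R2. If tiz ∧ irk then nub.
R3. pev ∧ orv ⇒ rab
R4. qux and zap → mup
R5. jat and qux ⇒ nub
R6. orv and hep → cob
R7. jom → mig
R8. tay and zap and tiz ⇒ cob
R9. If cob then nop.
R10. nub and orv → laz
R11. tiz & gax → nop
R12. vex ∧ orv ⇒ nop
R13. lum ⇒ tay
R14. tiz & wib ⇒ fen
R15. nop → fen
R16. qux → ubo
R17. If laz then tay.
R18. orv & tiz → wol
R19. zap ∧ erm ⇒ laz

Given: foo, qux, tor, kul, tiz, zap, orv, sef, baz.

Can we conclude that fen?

No

Forward chaining from the given facts derives: mup, ubo, wol.
Rules concluding fen: R1 needs vim; R14 needs wib; R15 needs nop — none of these are established.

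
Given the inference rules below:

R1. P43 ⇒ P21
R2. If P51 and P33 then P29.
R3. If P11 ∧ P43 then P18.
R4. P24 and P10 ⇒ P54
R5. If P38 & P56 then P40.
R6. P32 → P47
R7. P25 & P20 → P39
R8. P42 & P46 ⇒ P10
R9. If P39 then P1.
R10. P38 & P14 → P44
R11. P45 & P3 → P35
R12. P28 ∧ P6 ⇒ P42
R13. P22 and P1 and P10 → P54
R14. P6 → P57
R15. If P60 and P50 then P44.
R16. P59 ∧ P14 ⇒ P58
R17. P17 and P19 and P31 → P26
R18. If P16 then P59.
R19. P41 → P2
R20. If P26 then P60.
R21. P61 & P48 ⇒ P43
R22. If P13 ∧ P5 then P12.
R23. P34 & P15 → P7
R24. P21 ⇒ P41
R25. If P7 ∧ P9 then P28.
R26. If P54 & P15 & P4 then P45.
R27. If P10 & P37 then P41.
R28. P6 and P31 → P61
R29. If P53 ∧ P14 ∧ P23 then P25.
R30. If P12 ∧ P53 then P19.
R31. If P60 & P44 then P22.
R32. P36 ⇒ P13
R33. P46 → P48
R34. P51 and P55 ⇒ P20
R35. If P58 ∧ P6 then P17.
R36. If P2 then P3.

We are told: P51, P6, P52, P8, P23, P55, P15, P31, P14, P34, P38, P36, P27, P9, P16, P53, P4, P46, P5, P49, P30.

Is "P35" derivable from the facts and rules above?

P44  (by R10: P38, P14)
P59  (by R18: P16)
P7  (by R23: P34, P15)
P28  (by R25: P7, P9)
P61  (by R28: P6, P31)
P25  (by R29: P53, P14, P23)
P13  (by R32: P36)
P48  (by R33: P46)
P20  (by R34: P51, P55)
P39  (by R7: P25, P20)
P1  (by R9: P39)
P42  (by R12: P28, P6)
P58  (by R16: P59, P14)
P43  (by R21: P61, P48)
P12  (by R22: P13, P5)
P19  (by R30: P12, P53)
P17  (by R35: P58, P6)
P21  (by R1: P43)
P10  (by R8: P42, P46)
P26  (by R17: P17, P19, P31)
P60  (by R20: P26)
P41  (by R24: P21)
P22  (by R31: P60, P44)
P54  (by R13: P22, P1, P10)
P2  (by R19: P41)
P45  (by R26: P54, P15, P4)
P3  (by R36: P2)
P35  (by R11: P45, P3)

Yes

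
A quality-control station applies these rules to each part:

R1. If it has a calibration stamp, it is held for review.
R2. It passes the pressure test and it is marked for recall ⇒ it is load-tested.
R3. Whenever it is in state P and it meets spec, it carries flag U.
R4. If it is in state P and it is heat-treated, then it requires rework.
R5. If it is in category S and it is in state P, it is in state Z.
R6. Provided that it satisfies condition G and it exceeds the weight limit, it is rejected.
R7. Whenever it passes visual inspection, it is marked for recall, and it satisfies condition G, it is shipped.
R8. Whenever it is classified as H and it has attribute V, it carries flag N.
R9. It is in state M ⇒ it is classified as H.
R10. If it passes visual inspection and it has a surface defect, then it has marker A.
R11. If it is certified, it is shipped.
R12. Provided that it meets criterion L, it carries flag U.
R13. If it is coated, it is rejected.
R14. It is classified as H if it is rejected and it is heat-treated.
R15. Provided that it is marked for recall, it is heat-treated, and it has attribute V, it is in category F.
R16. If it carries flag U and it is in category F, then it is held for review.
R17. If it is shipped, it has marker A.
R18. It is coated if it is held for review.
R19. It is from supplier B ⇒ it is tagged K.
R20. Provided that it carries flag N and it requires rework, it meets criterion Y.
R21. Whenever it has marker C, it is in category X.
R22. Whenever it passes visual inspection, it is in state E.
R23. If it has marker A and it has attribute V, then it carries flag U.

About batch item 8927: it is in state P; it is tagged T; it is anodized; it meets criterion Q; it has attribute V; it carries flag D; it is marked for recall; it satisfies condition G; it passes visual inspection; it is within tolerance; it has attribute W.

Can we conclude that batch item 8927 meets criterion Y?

Forward chaining from the given facts derives: is shipped, has marker A, is in state E, carries flag U.
The only rule concluding "it meets criterion Y" is R20, which needs "it carries flag N"; that is never established.

No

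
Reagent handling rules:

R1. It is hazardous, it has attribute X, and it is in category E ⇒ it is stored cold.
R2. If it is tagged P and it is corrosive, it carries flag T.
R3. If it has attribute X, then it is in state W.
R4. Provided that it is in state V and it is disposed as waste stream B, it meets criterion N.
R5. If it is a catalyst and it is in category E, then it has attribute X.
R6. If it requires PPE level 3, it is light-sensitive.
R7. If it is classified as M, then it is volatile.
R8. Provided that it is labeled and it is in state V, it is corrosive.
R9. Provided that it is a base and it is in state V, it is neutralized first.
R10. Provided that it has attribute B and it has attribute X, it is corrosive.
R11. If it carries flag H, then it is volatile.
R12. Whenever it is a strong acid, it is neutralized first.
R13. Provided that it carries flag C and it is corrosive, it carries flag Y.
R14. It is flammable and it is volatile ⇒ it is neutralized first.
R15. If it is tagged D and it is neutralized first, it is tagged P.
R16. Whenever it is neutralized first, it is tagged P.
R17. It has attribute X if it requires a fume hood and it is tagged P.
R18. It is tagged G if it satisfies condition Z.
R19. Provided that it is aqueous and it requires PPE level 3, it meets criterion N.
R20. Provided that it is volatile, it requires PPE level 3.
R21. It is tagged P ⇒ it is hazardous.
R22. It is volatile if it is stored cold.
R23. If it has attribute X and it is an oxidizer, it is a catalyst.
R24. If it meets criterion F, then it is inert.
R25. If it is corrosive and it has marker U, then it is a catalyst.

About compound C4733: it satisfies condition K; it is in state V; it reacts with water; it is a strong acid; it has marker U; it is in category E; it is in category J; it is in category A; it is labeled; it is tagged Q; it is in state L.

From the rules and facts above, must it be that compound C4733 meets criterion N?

Forward chaining from the given facts derives: is corrosive, is neutralized first, is tagged P, is hazardous, is a catalyst, carries flag T, has attribute X, is stored cold, is in state W, is volatile, requires PPE level 3, is light-sensitive.
Rules concluding "it meets criterion N": R4 needs "it is disposed as waste stream B"; R19 needs "it is aqueous" — none of these are established.

No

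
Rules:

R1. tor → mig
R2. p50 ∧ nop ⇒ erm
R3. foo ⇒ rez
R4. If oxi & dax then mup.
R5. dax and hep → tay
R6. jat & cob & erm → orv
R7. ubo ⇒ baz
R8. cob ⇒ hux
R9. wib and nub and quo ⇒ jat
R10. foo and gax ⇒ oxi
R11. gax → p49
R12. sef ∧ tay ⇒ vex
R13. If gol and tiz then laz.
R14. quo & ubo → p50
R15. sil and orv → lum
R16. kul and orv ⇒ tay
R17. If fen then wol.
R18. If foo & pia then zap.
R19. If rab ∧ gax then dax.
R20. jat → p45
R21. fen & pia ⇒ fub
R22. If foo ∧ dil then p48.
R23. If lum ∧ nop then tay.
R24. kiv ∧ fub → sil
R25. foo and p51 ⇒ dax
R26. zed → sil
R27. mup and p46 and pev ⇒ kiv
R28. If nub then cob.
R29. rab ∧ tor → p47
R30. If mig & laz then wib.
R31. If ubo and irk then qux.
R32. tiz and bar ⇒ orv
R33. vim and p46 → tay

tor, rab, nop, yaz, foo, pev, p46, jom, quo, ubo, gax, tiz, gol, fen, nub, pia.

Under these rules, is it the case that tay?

mig  (by R1: tor)
oxi  (by R10: foo, gax)
laz  (by R13: gol, tiz)
p50  (by R14: quo, ubo)
dax  (by R19: rab, gax)
fub  (by R21: fen, pia)
cob  (by R28: nub)
wib  (by R30: mig, laz)
erm  (by R2: p50, nop)
mup  (by R4: oxi, dax)
jat  (by R9: wib, nub, quo)
kiv  (by R27: mup, p46, pev)
orv  (by R6: jat, cob, erm)
sil  (by R24: kiv, fub)
lum  (by R15: sil, orv)
tay  (by R23: lum, nop)

Yes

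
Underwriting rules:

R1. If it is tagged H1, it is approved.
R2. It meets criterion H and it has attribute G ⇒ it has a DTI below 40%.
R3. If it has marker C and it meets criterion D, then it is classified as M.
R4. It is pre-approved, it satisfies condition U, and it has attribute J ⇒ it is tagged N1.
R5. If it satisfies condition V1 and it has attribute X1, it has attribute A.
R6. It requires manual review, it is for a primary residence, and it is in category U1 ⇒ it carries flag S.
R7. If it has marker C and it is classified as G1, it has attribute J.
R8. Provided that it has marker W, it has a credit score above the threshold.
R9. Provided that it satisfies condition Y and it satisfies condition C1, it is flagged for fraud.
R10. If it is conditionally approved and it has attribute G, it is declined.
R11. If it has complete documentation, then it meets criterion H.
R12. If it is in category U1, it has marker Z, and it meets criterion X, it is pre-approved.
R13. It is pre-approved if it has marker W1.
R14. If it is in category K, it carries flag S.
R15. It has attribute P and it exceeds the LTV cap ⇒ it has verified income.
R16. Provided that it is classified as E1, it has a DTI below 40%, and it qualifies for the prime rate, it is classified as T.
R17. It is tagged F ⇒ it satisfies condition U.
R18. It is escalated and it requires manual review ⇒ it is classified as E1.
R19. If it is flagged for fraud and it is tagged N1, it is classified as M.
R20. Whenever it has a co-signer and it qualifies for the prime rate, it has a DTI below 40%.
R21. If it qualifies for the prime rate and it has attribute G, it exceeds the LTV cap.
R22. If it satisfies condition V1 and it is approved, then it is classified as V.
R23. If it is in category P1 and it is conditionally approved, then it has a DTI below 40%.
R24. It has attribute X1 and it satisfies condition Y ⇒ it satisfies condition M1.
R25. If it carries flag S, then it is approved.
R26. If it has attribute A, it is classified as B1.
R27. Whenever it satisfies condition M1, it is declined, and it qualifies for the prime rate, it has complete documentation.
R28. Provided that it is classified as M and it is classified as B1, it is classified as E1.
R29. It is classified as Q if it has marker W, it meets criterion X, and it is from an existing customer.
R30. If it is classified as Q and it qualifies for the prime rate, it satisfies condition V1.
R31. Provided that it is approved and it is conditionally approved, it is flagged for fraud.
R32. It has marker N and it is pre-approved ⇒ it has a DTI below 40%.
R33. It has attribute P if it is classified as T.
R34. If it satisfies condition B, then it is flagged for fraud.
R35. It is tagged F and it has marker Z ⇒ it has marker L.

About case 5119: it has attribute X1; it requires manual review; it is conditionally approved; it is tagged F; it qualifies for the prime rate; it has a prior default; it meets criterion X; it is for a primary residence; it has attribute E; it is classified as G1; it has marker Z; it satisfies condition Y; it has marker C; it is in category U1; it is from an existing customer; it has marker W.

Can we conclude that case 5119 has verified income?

Forward chaining from the given facts derives: carries flag S, has attribute J, has a credit score above the threshold, is pre-approved, satisfies condition U, satisfies condition M1, is approved, is classified as Q, satisfies condition V1, is flagged for fraud, has marker L, is tagged N1, has attribute A, is classified as M, is classified as V, is classified as B1, is classified as E1.
The only rule concluding "it has verified income" is R15, which needs "it has attribute P"; that is never established.

No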